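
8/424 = 1/53 =0.02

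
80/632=10/79 = 0.13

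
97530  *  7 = 682710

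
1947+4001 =5948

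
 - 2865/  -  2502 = 955/834  =  1.15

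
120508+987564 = 1108072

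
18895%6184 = 343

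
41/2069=41/2069 =0.02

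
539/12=44+ 11/12 = 44.92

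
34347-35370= - 1023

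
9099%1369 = 885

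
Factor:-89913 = -3^1*17^1 * 41^1 *43^1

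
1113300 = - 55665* ( - 20 ) 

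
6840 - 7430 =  - 590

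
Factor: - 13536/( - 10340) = 2^3*3^2*5^( - 1 )*11^ (- 1 ) = 72/55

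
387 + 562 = 949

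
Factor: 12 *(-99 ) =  -2^2* 3^3*11^1 = -  1188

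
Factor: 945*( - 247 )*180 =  - 42014700 = - 2^2*3^5*5^2*7^1*13^1*19^1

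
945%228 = 33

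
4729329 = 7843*603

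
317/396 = 317/396 = 0.80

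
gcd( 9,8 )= 1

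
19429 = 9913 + 9516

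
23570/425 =4714/85 = 55.46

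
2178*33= 71874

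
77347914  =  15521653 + 61826261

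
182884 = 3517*52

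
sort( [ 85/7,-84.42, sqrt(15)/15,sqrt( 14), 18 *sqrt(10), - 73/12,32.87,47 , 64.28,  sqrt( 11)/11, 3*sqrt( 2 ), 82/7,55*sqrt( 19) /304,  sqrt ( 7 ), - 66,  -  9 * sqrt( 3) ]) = [-84.42 ,  -  66, - 9*sqrt( 3 ), - 73/12,sqrt( 15)/15,sqrt(11)/11, 55*sqrt( 19)/304, sqrt(7 ),sqrt(14), 3*sqrt( 2),  82/7 , 85/7,32.87,47, 18*sqrt( 10),64.28]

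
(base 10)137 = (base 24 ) 5h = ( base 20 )6H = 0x89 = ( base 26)57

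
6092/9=6092/9=676.89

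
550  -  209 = 341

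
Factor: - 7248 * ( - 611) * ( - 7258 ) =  - 32142256224 = -2^5* 3^1*13^1*19^1*47^1*151^1*191^1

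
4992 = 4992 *1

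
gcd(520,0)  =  520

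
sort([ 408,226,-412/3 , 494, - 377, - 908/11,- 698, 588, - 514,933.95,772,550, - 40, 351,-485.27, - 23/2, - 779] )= [ - 779, - 698, -514,-485.27, - 377, - 412/3, - 908/11 , -40,-23/2,226, 351,  408, 494,550 , 588, 772, 933.95]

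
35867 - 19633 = 16234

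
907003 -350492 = 556511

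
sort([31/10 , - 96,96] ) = [ - 96,31/10,96 ] 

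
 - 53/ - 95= 53/95 = 0.56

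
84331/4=21082 + 3/4 = 21082.75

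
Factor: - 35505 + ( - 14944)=-7^1*7207^1  =  - 50449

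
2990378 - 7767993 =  - 4777615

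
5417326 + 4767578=10184904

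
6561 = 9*729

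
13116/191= 13116/191 = 68.67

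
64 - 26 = 38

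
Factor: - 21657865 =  - 5^1 *4331573^1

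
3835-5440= -1605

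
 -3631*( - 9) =32679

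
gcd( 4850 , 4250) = 50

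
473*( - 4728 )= - 2236344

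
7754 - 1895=5859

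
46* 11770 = 541420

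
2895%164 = 107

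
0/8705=0= 0.00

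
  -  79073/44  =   - 79073/44 = -1797.11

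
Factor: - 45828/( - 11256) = 57/14=   2^(-1 )*3^1*7^( - 1) * 19^1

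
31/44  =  31/44 = 0.70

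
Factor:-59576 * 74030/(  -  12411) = 4410411280/12411 = 2^4 * 3^(-2 )*5^1*7^(  -  1) * 11^2*197^(-1)* 673^1*677^1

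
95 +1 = 96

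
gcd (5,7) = 1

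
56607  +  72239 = 128846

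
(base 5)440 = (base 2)1111000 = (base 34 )3i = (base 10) 120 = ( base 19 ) 66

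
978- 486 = 492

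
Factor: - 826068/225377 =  - 2^2*3^1*73^1*239^( - 1)= - 876/239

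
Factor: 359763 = 3^1*119921^1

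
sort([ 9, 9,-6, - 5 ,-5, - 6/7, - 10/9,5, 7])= [-6,-5,-5 ,-10/9, - 6/7,5, 7, 9 , 9 ] 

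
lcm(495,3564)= 17820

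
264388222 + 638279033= 902667255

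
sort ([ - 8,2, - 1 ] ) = [ - 8, - 1 , 2]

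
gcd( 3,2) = 1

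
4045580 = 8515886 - 4470306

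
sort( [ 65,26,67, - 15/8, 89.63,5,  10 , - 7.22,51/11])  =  [  -  7.22, - 15/8,51/11,5, 10, 26,65,  67,89.63]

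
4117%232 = 173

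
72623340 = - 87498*( - 830)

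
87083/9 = 9675+ 8/9 = 9675.89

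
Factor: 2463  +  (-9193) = -6730  =  -  2^1*5^1*673^1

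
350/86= 175/43 = 4.07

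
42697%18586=5525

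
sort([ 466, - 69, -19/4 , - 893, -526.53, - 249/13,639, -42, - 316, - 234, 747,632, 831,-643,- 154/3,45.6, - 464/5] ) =[ - 893, - 643, - 526.53, - 316, - 234 , - 464/5, - 69, - 154/3,- 42,  -  249/13 , - 19/4, 45.6, 466,632, 639, 747, 831]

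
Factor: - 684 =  - 2^2*3^2 * 19^1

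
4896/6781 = 4896/6781 = 0.72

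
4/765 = 4/765=0.01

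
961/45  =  961/45 =21.36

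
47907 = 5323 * 9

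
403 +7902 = 8305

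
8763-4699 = 4064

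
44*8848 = 389312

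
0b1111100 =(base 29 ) 48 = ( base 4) 1330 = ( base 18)6g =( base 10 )124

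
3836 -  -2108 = 5944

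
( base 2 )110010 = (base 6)122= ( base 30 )1K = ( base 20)2a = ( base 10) 50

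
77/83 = 77/83 = 0.93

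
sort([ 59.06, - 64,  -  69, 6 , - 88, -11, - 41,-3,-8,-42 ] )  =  [ - 88, - 69, - 64,-42,- 41,-11, -8 , - 3,6, 59.06]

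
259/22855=37/3265 = 0.01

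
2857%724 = 685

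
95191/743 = 95191/743 = 128.12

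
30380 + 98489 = 128869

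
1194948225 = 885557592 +309390633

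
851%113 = 60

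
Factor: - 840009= - 3^1*19^1*14737^1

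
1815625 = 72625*25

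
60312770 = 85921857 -25609087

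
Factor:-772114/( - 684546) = 917/813  =  3^ ( - 1)*7^1*131^1*271^( - 1 )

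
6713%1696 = 1625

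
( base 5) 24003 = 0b11011011001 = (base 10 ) 1753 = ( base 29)22D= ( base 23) 375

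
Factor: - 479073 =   -  3^1 * 7^2 * 3259^1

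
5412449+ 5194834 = 10607283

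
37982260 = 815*46604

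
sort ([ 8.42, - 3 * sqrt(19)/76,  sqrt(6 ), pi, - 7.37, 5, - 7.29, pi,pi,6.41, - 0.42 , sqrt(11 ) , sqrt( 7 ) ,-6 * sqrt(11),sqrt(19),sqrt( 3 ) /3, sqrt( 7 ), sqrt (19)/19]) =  [ -6*sqrt ( 11 ) , - 7.37, - 7.29, -0.42,-3 * sqrt( 19)/76 , sqrt (19)/19,sqrt(3 )/3,sqrt( 6 ) , sqrt ( 7),sqrt(7), pi,pi , pi , sqrt(11) , sqrt(19 ),  5,  6.41 , 8.42 ] 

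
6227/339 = 6227/339 = 18.37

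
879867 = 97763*9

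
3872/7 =3872/7  =  553.14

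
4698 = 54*87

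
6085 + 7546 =13631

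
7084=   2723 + 4361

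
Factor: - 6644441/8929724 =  - 2^(-2)*43^ ( - 1)*193^( - 1) * 269^( - 1)*6644441^1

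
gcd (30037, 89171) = 1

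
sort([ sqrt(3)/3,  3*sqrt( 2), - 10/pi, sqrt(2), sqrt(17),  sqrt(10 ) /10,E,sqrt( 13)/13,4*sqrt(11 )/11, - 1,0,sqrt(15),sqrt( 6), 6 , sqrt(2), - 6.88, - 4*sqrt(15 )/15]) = [  -  6.88, - 10/pi, - 4*sqrt( 15)/15, - 1,0,sqrt(13)/13, sqrt( 10 ) /10,sqrt ( 3)/3,4*sqrt( 11) /11,sqrt (2),  sqrt( 2),sqrt( 6), E,sqrt( 15),sqrt(17), 3 * sqrt( 2), 6]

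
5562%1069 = 217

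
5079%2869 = 2210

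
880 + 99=979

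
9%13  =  9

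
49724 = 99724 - 50000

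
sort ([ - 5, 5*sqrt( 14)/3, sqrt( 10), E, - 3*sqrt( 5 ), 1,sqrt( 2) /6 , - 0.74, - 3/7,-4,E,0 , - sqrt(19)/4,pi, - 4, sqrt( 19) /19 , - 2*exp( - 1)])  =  [ -3 *sqrt( 5), - 5, - 4, - 4, - sqrt( 19)/4, - 0.74, - 2*exp ( - 1), - 3/7,0,sqrt( 19 ) /19,sqrt(2)/6, 1,  E,E,pi, sqrt( 10),5 *sqrt(14 ) /3 ] 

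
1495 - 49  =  1446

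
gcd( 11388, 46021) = 1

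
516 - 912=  - 396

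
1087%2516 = 1087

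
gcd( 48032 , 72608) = 32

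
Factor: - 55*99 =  - 5445= - 3^2*5^1*11^2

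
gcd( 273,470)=1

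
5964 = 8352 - 2388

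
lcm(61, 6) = 366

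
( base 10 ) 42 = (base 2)101010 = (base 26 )1g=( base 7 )60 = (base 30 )1C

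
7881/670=11 + 511/670= 11.76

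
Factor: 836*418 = 2^3 * 11^2 * 19^2  =  349448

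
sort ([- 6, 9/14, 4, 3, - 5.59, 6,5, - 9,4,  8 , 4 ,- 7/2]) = [ - 9  , - 6,-5.59, - 7/2,9/14,3, 4  ,  4, 4,5 , 6,8]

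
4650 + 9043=13693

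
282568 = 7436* 38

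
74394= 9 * 8266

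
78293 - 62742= 15551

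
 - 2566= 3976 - 6542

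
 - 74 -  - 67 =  - 7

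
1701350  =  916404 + 784946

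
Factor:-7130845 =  - 5^1*1426169^1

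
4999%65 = 59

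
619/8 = 77 + 3/8 = 77.38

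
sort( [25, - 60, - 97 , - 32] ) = [ - 97, - 60, - 32,25 ] 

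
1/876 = 1/876 =0.00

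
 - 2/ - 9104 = 1/4552 = 0.00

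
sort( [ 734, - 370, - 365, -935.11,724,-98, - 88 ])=[ - 935.11, - 370, - 365, - 98, - 88,724, 734]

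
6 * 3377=20262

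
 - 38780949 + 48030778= 9249829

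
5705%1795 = 320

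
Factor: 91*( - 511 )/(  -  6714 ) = 46501/6714=2^ ( - 1)* 3^( - 2 )*7^2*13^1*73^1 *373^ ( - 1 ) 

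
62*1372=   85064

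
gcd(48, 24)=24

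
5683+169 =5852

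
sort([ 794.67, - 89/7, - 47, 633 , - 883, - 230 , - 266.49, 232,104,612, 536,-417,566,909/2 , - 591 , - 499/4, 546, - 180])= [ - 883, - 591 , - 417, - 266.49 , - 230 , - 180, -499/4,  -  47, - 89/7,104,232,909/2, 536 , 546,  566,612  ,  633,794.67]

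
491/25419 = 491/25419 = 0.02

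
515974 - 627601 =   -  111627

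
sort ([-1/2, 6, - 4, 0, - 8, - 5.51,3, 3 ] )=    [ -8, - 5.51,-4,-1/2,0,3, 3,6]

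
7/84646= 7/84646 = 0.00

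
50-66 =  - 16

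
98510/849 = 98510/849=   116.03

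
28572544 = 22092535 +6480009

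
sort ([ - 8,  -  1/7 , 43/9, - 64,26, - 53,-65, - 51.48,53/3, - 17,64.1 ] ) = [ - 65 , - 64 ,  -  53,-51.48,-17, - 8,- 1/7, 43/9,53/3,26, 64.1]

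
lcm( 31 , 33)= 1023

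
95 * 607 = 57665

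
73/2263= 1/31  =  0.03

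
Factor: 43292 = 2^2*79^1 * 137^1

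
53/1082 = 53/1082  =  0.05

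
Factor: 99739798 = 2^1*41^1*1216339^1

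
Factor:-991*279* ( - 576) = 159257664 = 2^6 * 3^4*31^1* 991^1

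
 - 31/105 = -1 + 74/105 = - 0.30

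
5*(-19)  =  - 95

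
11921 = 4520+7401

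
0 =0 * 8315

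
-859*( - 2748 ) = 2360532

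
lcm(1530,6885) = 13770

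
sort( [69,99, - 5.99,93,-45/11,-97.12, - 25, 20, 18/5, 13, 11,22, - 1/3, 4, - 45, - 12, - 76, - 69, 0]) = [ - 97.12,- 76,-69,-45, -25, - 12, - 5.99, - 45/11,  -  1/3,0, 18/5,4, 11 , 13, 20,22, 69 , 93, 99 ]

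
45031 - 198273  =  -153242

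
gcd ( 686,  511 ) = 7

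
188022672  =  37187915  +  150834757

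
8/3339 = 8/3339 = 0.00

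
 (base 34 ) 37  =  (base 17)67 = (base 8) 155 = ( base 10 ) 109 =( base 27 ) 41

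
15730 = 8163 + 7567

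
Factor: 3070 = 2^1 * 5^1*307^1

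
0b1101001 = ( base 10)105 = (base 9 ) 126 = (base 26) 41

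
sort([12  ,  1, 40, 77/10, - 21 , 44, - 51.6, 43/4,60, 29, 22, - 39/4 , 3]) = [- 51.6, - 21, -39/4,  1,3,77/10, 43/4,12, 22, 29, 40,44, 60 ] 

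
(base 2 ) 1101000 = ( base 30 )3e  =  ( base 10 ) 104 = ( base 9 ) 125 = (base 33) 35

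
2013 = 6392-4379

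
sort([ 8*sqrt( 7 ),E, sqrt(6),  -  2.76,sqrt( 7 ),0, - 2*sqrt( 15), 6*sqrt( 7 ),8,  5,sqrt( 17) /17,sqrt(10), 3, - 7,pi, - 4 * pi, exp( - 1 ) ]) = [  -  4*pi,-2*sqrt( 15), - 7, - 2.76  ,  0,sqrt(17)/17, exp( - 1),sqrt(6),sqrt( 7),E,  3,pi,sqrt(10), 5,8,6*sqrt(7), 8*sqrt( 7 ) ]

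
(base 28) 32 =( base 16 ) 56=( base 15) 5b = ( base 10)86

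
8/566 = 4/283 = 0.01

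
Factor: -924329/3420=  - 2^( - 2 )*3^(-2 )*5^( - 1 )*7^1 * 19^( - 1 )*132047^1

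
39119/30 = 1303 + 29/30 = 1303.97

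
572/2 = 286 = 286.00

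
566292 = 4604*123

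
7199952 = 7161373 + 38579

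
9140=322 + 8818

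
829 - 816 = 13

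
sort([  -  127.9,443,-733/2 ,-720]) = [-720 ,-733/2,-127.9, 443]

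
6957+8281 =15238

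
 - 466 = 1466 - 1932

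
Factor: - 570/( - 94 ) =285/47 = 3^1*5^1*19^1* 47^( - 1 )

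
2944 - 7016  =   - 4072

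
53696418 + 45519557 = 99215975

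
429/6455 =429/6455 = 0.07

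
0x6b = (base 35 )32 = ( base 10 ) 107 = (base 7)212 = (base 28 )3n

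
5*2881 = 14405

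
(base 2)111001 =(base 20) 2h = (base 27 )23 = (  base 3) 2010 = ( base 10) 57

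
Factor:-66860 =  - 2^2*5^1* 3343^1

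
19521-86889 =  - 67368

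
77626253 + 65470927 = 143097180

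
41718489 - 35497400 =6221089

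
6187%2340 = 1507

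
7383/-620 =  - 7383/620  =  - 11.91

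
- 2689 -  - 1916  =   - 773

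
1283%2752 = 1283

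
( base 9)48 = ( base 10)44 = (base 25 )1j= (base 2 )101100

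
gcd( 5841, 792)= 99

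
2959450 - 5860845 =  - 2901395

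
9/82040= 9/82040 =0.00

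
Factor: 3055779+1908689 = 4964468 = 2^2*181^1*6857^1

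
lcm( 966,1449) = 2898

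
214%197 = 17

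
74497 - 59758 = 14739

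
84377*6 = 506262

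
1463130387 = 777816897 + 685313490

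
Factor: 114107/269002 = 2^( - 1)*7^1*19^( - 1)*7079^( - 1)*16301^1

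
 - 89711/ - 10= 8971+1/10 = 8971.10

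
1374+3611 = 4985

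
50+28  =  78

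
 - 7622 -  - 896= - 6726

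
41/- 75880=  - 1 + 75839/75880 = -0.00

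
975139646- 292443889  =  682695757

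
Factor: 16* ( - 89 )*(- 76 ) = 2^6 * 19^1 * 89^1 = 108224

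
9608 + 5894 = 15502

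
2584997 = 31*83387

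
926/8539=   926/8539 =0.11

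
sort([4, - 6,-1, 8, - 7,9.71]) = [  -  7, - 6,-1,4,8,9.71]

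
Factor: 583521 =3^1*194507^1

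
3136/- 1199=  -3  +  461/1199 = - 2.62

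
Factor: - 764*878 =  - 670792= - 2^3*191^1*439^1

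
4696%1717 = 1262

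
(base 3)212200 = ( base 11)531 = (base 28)MN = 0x27F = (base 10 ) 639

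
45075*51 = 2298825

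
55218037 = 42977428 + 12240609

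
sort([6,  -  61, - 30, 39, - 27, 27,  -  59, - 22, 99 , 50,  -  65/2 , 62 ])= [ - 61, - 59,-65/2, - 30,  -  27, - 22,6 , 27, 39, 50, 62, 99 ] 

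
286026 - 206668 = 79358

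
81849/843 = 27283/281 = 97.09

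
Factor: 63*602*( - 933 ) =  - 35384958 = - 2^1*3^3  *7^2 * 43^1*311^1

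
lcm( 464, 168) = 9744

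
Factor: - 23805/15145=-4761/3029 = - 3^2*13^(  -  1)*23^2*233^( - 1 ) 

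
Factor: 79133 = 79133^1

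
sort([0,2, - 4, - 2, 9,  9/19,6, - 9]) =[-9, - 4 ,-2  ,  0 , 9/19,  2, 6  ,  9]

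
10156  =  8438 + 1718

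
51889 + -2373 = 49516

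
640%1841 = 640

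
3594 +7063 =10657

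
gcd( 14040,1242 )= 54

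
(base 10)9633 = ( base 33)8ru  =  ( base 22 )jjj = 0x25A1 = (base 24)GH9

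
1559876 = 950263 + 609613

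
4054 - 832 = 3222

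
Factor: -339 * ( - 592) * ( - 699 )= -2^4*3^2*37^1*113^1*233^1 = -  140280912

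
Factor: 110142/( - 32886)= - 3^( - 2)*7^ (-1)*211^1 = -211/63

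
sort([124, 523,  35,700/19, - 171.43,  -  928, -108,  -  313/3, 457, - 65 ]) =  [ - 928, - 171.43, - 108, - 313/3, - 65,35, 700/19 , 124 , 457,523]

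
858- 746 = 112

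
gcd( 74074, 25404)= 2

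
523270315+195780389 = 719050704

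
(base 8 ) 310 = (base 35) 5p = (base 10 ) 200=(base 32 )68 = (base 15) D5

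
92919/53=1753 + 10/53 = 1753.19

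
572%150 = 122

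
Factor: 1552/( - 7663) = -2^4*79^( - 1) = -  16/79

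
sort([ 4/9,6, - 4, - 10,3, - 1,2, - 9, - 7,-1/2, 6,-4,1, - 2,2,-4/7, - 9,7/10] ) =[-10,-9, - 9, - 7, - 4,-4, - 2 , - 1,-4/7,-1/2,4/9,7/10, 1, 2,2,3,6,6 ]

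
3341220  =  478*6990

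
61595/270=12319/54 = 228.13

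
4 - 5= - 1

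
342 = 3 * 114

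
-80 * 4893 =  - 391440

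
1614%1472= 142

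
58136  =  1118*52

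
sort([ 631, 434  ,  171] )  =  [ 171, 434, 631] 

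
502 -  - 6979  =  7481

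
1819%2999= 1819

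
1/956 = 1/956 = 0.00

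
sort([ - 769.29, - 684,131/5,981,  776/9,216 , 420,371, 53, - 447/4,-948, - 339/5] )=[ - 948, - 769.29, - 684, - 447/4, - 339/5,131/5, 53,776/9,216,371,420, 981]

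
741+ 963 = 1704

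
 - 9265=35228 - 44493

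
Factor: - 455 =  - 5^1*7^1 * 13^1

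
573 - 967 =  - 394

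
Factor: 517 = 11^1*47^1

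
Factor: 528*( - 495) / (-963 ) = 29040/107 = 2^4*3^1  *  5^1*11^2*107^ (- 1 )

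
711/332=711/332 = 2.14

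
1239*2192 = 2715888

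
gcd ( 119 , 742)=7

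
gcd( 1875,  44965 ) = 5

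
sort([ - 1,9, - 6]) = [ - 6,-1, 9 ]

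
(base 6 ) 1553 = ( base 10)429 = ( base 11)360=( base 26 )gd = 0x1AD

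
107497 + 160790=268287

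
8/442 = 4/221 = 0.02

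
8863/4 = 2215 + 3/4  =  2215.75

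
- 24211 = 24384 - 48595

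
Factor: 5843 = 5843^1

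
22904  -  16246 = 6658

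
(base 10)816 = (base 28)114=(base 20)20G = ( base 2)1100110000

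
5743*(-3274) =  - 18802582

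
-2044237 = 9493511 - 11537748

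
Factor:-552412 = -2^2*7^1*109^1*181^1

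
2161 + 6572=8733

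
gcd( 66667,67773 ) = 1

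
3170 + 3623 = 6793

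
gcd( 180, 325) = 5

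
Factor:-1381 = -1381^1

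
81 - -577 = 658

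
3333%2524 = 809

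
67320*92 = 6193440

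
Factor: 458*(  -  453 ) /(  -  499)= 207474/499 = 2^1*3^1*151^1 * 229^1*499^ (  -  1)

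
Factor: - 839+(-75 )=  -914 = -2^1*457^1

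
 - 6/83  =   - 1+77/83 = -0.07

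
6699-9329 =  - 2630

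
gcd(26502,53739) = 21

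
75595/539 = 75595/539 = 140.25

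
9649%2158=1017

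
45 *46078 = 2073510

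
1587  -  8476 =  - 6889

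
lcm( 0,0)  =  0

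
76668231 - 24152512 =52515719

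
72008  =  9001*8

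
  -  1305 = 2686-3991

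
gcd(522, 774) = 18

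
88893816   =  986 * 90156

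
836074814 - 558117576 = 277957238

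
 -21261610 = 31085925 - 52347535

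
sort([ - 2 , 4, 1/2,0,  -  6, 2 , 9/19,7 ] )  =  [ -6, - 2, 0, 9/19, 1/2,2 , 4,  7]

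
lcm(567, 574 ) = 46494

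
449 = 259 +190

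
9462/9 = 3154/3= 1051.33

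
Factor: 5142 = 2^1* 3^1 * 857^1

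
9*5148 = 46332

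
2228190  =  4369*510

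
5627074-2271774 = 3355300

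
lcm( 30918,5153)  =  30918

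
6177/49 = 6177/49 = 126.06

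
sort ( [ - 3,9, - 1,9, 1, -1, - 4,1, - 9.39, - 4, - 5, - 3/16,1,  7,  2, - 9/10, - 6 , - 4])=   [ - 9.39,  -  6, - 5 , - 4, - 4,-4, -3,-1, - 1, - 9/10,  -  3/16, 1 , 1, 1, 2, 7 , 9, 9 ]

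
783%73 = 53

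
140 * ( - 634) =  -88760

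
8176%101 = 96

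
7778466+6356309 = 14134775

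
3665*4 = 14660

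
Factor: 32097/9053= 39/11 = 3^1* 11^( - 1)*13^1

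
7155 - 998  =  6157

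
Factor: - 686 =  - 2^1*7^3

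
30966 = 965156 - 934190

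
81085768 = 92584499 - 11498731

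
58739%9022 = 4607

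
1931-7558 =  - 5627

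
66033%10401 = 3627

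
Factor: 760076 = 2^2 * 19^1 * 73^1*137^1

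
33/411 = 11/137 =0.08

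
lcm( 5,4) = 20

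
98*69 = 6762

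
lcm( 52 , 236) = 3068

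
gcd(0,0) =0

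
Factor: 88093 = 88093^1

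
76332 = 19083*4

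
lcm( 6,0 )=0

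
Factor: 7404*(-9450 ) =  -69967800 = -2^3*3^4*5^2*7^1*617^1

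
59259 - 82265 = -23006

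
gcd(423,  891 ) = 9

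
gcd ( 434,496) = 62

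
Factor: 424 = 2^3 *53^1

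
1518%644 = 230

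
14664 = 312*47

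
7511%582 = 527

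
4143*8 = 33144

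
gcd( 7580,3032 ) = 1516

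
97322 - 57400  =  39922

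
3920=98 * 40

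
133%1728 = 133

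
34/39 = 34/39 = 0.87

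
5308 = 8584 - 3276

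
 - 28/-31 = 28/31= 0.90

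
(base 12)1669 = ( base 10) 2673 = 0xa71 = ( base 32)2jh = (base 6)20213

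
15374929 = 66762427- 51387498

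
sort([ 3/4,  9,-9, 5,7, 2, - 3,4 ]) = [ - 9, - 3,3/4,  2  ,  4 , 5,7,9]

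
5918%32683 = 5918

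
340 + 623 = 963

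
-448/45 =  - 448/45 = - 9.96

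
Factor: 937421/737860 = 2^( - 2)*5^( - 1 ) * 79^( - 1)*467^( - 1)*937421^1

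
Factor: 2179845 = 3^3*5^1*67^1*241^1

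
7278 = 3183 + 4095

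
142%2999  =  142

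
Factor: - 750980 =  - 2^2 * 5^1*37549^1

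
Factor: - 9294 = -2^1*3^1*1549^1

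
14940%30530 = 14940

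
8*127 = 1016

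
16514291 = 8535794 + 7978497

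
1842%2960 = 1842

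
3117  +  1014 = 4131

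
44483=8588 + 35895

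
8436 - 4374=4062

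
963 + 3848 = 4811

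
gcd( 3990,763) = 7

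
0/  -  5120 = 0/1 = - 0.00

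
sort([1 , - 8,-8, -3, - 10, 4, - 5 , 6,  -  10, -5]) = [ - 10,  -  10,-8 , - 8, - 5 , - 5 ,-3 , 1, 4, 6 ] 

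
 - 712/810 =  - 356/405 = -0.88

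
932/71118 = 466/35559 = 0.01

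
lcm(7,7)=7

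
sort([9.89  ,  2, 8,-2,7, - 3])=[ - 3, - 2, 2, 7, 8 , 9.89]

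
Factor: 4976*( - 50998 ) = - 2^5*  43^1*311^1*593^1 = - 253766048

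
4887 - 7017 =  -2130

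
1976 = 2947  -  971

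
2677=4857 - 2180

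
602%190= 32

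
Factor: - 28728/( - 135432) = 3^( - 1 )*7^1*11^(-1 ) = 7/33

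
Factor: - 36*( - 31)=1116=2^2*3^2 *31^1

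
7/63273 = 1/9039 = 0.00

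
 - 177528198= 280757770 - 458285968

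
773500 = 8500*91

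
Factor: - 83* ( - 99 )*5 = 3^2 * 5^1*11^1*83^1 = 41085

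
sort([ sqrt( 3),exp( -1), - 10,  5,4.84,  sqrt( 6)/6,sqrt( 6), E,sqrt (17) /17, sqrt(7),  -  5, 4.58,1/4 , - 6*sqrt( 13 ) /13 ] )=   [ - 10, - 5,  -  6*sqrt( 13 ) /13, sqrt( 17 ) /17,1/4, exp(-1),  sqrt(6) /6,sqrt (3 ), sqrt( 6), sqrt( 7), E,4.58,4.84,5 ]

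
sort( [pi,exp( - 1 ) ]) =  [ exp( - 1 ),pi]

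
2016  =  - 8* (-252)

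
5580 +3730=9310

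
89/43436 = 89/43436 = 0.00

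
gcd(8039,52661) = 1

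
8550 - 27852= - 19302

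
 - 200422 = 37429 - 237851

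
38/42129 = 38/42129 = 0.00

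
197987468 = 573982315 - 375994847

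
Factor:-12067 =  - 11^1*1097^1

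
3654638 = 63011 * 58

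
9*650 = 5850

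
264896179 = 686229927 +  - 421333748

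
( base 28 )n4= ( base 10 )648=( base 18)200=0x288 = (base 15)2D3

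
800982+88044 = 889026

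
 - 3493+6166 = 2673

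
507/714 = 169/238 = 0.71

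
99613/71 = 1403 = 1403.00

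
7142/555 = 7142/555 = 12.87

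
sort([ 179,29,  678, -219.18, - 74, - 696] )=[ - 696, - 219.18, - 74, 29, 179, 678 ]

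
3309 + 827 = 4136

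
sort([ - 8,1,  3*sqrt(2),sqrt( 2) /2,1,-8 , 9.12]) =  [ - 8,-8, sqrt(2 ) /2, 1,1, 3*sqrt(2), 9.12]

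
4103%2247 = 1856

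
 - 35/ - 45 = 7/9 = 0.78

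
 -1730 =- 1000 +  - 730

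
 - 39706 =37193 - 76899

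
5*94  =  470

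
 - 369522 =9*( - 41058) 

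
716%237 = 5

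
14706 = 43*342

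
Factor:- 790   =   - 2^1*5^1*79^1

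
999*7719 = 7711281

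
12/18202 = 6/9101 = 0.00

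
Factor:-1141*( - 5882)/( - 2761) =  - 2^1*7^1*11^( - 1)*17^1 * 163^1*173^1*251^(  -  1 )=- 6711362/2761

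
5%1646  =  5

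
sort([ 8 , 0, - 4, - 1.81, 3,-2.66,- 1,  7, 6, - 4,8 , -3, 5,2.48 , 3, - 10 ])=[ - 10, - 4, - 4, - 3, - 2.66, - 1.81, - 1 , 0,2.48 , 3,3 , 5,6,7 , 8,8]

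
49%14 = 7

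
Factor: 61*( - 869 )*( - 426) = 2^1 * 3^1*11^1*61^1*71^1*79^1 = 22581834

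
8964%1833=1632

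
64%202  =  64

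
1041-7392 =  - 6351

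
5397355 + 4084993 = 9482348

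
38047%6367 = 6212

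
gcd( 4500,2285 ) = 5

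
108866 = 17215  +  91651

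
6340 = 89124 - 82784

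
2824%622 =336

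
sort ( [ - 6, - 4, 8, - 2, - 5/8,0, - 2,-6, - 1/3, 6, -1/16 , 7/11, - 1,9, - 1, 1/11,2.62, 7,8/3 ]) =[-6,-6, - 4,  -  2,  -  2, - 1,-1, - 5/8, - 1/3,  -  1/16,0, 1/11,7/11,2.62, 8/3,6,7,8,9]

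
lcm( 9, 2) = 18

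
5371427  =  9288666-3917239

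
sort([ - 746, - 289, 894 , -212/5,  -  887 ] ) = [ - 887,  -  746,-289,-212/5, 894 ]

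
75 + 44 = 119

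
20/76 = 5/19 = 0.26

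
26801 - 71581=-44780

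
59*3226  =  190334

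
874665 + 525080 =1399745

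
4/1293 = 4/1293=0.00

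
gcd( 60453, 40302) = 20151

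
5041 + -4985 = 56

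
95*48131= 4572445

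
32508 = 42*774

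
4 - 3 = 1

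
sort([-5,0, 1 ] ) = [ - 5,  0,  1]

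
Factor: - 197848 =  - 2^3*7^1*3533^1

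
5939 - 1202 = 4737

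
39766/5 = 7953 + 1/5= 7953.20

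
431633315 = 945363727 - 513730412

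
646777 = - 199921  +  846698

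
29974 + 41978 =71952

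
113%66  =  47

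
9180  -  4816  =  4364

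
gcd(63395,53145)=5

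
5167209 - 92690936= -87523727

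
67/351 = 67/351 = 0.19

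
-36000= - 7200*5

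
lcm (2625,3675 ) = 18375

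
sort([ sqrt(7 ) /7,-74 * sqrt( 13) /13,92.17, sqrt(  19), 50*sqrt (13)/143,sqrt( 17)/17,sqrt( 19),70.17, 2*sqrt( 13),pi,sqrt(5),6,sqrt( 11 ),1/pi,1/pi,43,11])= [-74*sqrt( 13)/13,sqrt(17) /17,1/pi,1/pi,sqrt (7 ) /7, 50*sqrt(13)/143,sqrt( 5), pi,sqrt(11) , sqrt( 19 ),sqrt( 19),  6, 2*sqrt( 13) , 11 , 43,70.17, 92.17] 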